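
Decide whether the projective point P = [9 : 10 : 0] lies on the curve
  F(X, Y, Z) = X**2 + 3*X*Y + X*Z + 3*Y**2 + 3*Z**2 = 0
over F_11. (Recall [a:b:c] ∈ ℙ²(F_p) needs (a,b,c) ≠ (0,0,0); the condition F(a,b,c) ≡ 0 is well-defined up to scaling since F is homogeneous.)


F(9,10,0) ≡ 2 (mod 11); P is NOT on the curve.

Evaluate F(9, 10, 0) term-by-term (mod 11).
  X**2 ↦ 1·81·1·1 = 81
  3*X*Y ↦ 3·9·10·1 = 270
  X*Z ↦ 1·9·1·0 = 0
  3*Y**2 ↦ 3·1·100·1 = 300
  3*Z**2 ↦ 3·1·1·0 = 0
Sum: F(9, 10, 0) = (81) + (270) + (0) + (300) + (0) = 651.
Reducing mod 11: 651 ≡ 2 (mod 11).
Since F(a, b, c) ≡ 2 ≠ 0 (mod 11), P does NOT lie on the curve.


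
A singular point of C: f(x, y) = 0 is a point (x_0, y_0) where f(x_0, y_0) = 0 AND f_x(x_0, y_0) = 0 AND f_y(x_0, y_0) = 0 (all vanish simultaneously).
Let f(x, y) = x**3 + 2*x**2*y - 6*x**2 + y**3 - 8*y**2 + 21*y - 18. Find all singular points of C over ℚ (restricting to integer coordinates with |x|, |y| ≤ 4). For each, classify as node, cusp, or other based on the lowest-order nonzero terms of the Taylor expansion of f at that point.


Singular points: {(0, 3)}; classification: cusp.

Compute partial derivatives:
  f_x = 3*x**2 + 4*x*y - 12*x.
  f_y = 2*x**2 + 3*y**2 - 16*y + 21.
Scan x_0 ∈ {−4, ..., 4}. For each x_0, f_y(x_0, y) is a polynomial in y; find its integer roots y ∈ {−4, ..., 4}, then test f_x and f at those candidates.
  x = -4: f_y(-4, y) = 3*y**2 - 16*y + 53; no integer root y with |y| ≤ 4.
  x = -3: f_y(-3, y) = 3*y**2 - 16*y + 39; no integer root y with |y| ≤ 4.
  x = -2: f_y(-2, y) = 3*y**2 - 16*y + 29; no integer root y with |y| ≤ 4.
  x = -1: f_y(-1, y) = 3*y**2 - 16*y + 23; no integer root y with |y| ≤ 4.
  x = 0: f_y(0, y) = 3*y**2 - 16*y + 21; vanishes at y ∈ {3}. (0, 3): f_x = 0, f = 0 — SINGULAR.
  x = 1: f_y(1, y) = 3*y**2 - 16*y + 23; no integer root y with |y| ≤ 4.
  x = 2: f_y(2, y) = 3*y**2 - 16*y + 29; no integer root y with |y| ≤ 4.
  x = 3: f_y(3, y) = 3*y**2 - 16*y + 39; no integer root y with |y| ≤ 4.
  x = 4: f_y(4, y) = 3*y**2 - 16*y + 53; no integer root y with |y| ≤ 4.
Only singular point on the grid: (0, 3).
Classify: substitute x = 0 + u, y = 3 + v and expand: f = u**3 + 2*u**2*v + v**3 + v**2.
No constant or linear terms (consistent with a singular point). Quadratic part: v**2. Cubic part: u**3 + 2*u**2*v + v**3.
The quadratic part v**2 is a perfect square, so there is a single (double) tangent line v = 0, i.e. y = 3. Restricting the cubic part to that line (v = 0) leaves u**3 ≠ 0, so f is not divisible by v and the branch is v² ≈ -u**3 to lowest order — this is a cusp.
Classification: cusp.


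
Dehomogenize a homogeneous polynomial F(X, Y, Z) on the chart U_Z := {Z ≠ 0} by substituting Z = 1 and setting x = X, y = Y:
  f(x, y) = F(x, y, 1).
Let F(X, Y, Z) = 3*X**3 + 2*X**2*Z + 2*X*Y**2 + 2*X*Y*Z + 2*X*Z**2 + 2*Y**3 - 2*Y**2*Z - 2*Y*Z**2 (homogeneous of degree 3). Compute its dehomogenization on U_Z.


f(x, y) = 3*x**3 + 2*x**2 + 2*x*y**2 + 2*x*y + 2*x + 2*y**3 - 2*y**2 - 2*y

On U_Z we set Z = 1. Each monomial c·X^i·Y^j·Z^k in F becomes c·x^i·y^j·1^k = c·x^i·y^j.
Substituting Z = 1: F(X, Y, 1) = 3*x**3 + 2*x**2 + 2*x*y**2 + 2*x*y + 2*x + 2*y**3 - 2*y**2 - 2*y.
Note: deg(f) ≤ deg(F) = 3; strict inequality happens when F is divisible by Z (lost terms).


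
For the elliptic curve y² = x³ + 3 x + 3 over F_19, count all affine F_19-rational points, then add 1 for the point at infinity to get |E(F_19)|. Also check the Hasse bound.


Affine points = {(1, 8), (1, 11), (2, 6), (2, 13), (3, 1), (3, 18), (6, 3), (6, 16), (7, 5), (7, 14), (8, 8), (8, 11), (10, 8), (10, 11), (12, 0), (13, 4), (13, 15), (16, 9), (16, 10)}; affine count = 19; |E(F_19)| = 20.

Discriminant check: Δ ∝ 4a³ + 27b² = 4·3³ + 27·3² = 4·27 + 27·9 ≡ 9 (mod 19). Nonzero ⇒ E is nonsingular.
For each x ∈ F_19, compute rhs = x³ + 3·x + 3 mod 19, then count y ∈ F_19 with y² ≡ rhs.
  x = 0: rhs = 3, matching y values: none (0 points).
  x = 1: rhs = 7, matching y values: 8, 11 (2 points).
  x = 2: rhs = 17, matching y values: 6, 13 (2 points).
  x = 3: rhs = 1, matching y values: 1, 18 (2 points).
  x = 4: rhs = 3, matching y values: none (0 points).
  x = 5: rhs = 10, matching y values: none (0 points).
  x = 6: rhs = 9, matching y values: 3, 16 (2 points).
  x = 7: rhs = 6, matching y values: 5, 14 (2 points).
  x = 8: rhs = 7, matching y values: 8, 11 (2 points).
  x = 9: rhs = 18, matching y values: none (0 points).
  x = 10: rhs = 7, matching y values: 8, 11 (2 points).
  x = 11: rhs = 18, matching y values: none (0 points).
  x = 12: rhs = 0, matching y values: 0 (1 points).
  x = 13: rhs = 16, matching y values: 4, 15 (2 points).
  x = 14: rhs = 15, matching y values: none (0 points).
  x = 15: rhs = 3, matching y values: none (0 points).
  x = 16: rhs = 5, matching y values: 9, 10 (2 points).
  x = 17: rhs = 8, matching y values: none (0 points).
  x = 18: rhs = 18, matching y values: none (0 points).
Total affine count: 19.
Full point count |E(F_19)| = 19 + 1 = 20.
Hasse bound: |20 − (19+1)| = |0| = 0 ≤ 2√19 ≈ 8.7178 ✓.


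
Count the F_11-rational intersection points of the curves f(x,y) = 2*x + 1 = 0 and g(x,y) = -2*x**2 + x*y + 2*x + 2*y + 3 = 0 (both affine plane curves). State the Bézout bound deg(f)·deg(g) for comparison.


Common zeros: {(5, 10)}; count = 1; Bézout bound = 2.

deg(f) = 1, deg(g) = 2, so Bézout bound = 2.
Scan x ∈ F_11. For each x, list the y ∈ F_11 with f(x, y) ≡ 0 and those with g(x, y) ≡ 0 (mod 11); the common zeros in that column are the intersection.
  x = 0: f ≡ 0 at y ∈ ∅; g ≡ 0 at y ∈ {4}; common: ∅.
  x = 1: f ≡ 0 at y ∈ ∅; g ≡ 0 at y ∈ {10}; common: ∅.
  x = 2: f ≡ 0 at y ∈ ∅; g ≡ 0 at y ∈ {3}; common: ∅.
  x = 3: f ≡ 0 at y ∈ ∅; g ≡ 0 at y ∈ {4}; common: ∅.
  x = 4: f ≡ 0 at y ∈ ∅; g ≡ 0 at y ∈ {9}; common: ∅.
  x = 5: f ≡ 0 at y ∈ {0, 1, 2, 3, 4, 5, 6, 7, 8, 9, 10}; g ≡ 0 at y ∈ {10}; common: {10}.
  x = 6: f ≡ 0 at y ∈ ∅; g ≡ 0 at y ∈ {3}; common: ∅.
  x = 7: f ≡ 0 at y ∈ ∅; g ≡ 0 at y ∈ {9}; common: ∅.
  x = 8: f ≡ 0 at y ∈ ∅; g ≡ 0 at y ∈ {1}; common: ∅.
  x = 9: f ≡ 0 at y ∈ ∅; g ≡ 0 at y ∈ ∅; common: ∅.
  x = 10: f ≡ 0 at y ∈ ∅; g ≡ 0 at y ∈ {1}; common: ∅.
Collecting: common zeros = {(5, 10)}, so the count is 1.
Comparison with the Bézout bound: 1 ≤ 2 = deg(f)·deg(g), as expected for curves with no common component (the affine F_11-count falls short of the bound because intersections may lie at infinity, over extension fields, or carry multiplicity).


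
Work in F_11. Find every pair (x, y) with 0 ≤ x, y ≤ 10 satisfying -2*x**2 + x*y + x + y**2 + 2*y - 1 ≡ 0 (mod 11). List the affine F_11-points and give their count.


Affine F_11-points: {(2, 9), (3, 8), (3, 9), (4, 1), (4, 4), (7, 5), (7, 8), (8, 0), (8, 1), (9, 0)}; count = 10.

For each of the 121 pairs (x, y) ∈ F_11², evaluate f(x, y) mod 11. Record the zeros.
  x = 0: [0↦10, 1↦2, 2↦7, 3↦3, 4↦1, 5↦1, 6↦3, 7↦7, 8↦2, 9↦10, 10↦9]  zeros at y ∈ ∅
  x = 1: [0↦9, 1↦2, 2↦8, 3↦5, 4↦4, 5↦5, 6↦8, 7↦2, 8↦9, 9↦7, 10↦7]  zeros at y ∈ ∅
  x = 2: [0↦4, 1↦9, 2↦5, 3↦3, 4↦3, 5↦5, 6↦9, 7↦4, 8↦1, 9↦0, 10↦1]  zeros at y ∈ {9}
  x = 3: [0↦6, 1↦1, 2↦9, 3↦8, 4↦9, 5↦1, 6↦6, 7↦2, 8↦0, 9↦0, 10↦2]  zeros at y ∈ {8, 9}
  x = 4: [0↦4, 1↦0, 2↦9, 3↦9, 4↦0, 5↦4, 6↦10, 7↦7, 8↦6, 9↦7, 10↦10]  zeros at y ∈ {1, 4}
  x = 5: [0↦9, 1↦6, 2↦5, 3↦6, 4↦9, 5↦3, 6↦10, 7↦8, 8↦8, 9↦10, 10↦3]  zeros at y ∈ ∅
  x = 6: [0↦10, 1↦8, 2↦8, 3↦10, 4↦3, 5↦9, 6↦6, 7↦5, 8↦6, 9↦9, 10↦3]  zeros at y ∈ ∅
  x = 7: [0↦7, 1↦6, 2↦7, 3↦10, 4↦4, 5↦0, 6↦9, 7↦9, 8↦0, 9↦4, 10↦10]  zeros at y ∈ {5, 8}
  x = 8: [0↦0, 1↦0, 2↦2, 3↦6, 4↦1, 5↦9, 6↦8, 7↦9, 8↦1, 9↦6, 10↦2]  zeros at y ∈ {0, 1}
  x = 9: [0↦0, 1↦1, 2↦4, 3↦9, 4↦5, 5↦3, 6↦3, 7↦5, 8↦9, 9↦4, 10↦1]  zeros at y ∈ {0}
  x = 10: [0↦7, 1↦9, 2↦2, 3↦8, 4↦5, 5↦4, 6↦5, 7↦8, 8↦2, 9↦9, 10↦7]  zeros at y ∈ ∅
Collecting zeros: affine points = {(2, 9), (3, 8), (3, 9), (4, 1), (4, 4), (7, 5), (7, 8), (8, 0), (8, 1), (9, 0)}.
Total count |C(F_11)_aff| = 10.


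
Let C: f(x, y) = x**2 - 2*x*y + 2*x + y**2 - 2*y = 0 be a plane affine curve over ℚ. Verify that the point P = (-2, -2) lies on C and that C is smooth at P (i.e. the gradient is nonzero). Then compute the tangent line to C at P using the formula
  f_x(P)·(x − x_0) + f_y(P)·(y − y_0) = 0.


Tangent line at P: 2*x - 2*y = 0.

Step 1: f(-2, -2) = 0, so P lies on C.
Step 2: partial derivatives
  f_x(x, y) = 2*x - 2*y + 2, f_y(x, y) = -2*x + 2*y - 2.
  f_x(P) = 2, f_y(P) = -2 (gradient nonzero, so P is smooth).
Step 3: tangent line at P: 2·(x − -2) + -2·(y − -2) = 0.
Expanding: 2*x - 2*y = 0.


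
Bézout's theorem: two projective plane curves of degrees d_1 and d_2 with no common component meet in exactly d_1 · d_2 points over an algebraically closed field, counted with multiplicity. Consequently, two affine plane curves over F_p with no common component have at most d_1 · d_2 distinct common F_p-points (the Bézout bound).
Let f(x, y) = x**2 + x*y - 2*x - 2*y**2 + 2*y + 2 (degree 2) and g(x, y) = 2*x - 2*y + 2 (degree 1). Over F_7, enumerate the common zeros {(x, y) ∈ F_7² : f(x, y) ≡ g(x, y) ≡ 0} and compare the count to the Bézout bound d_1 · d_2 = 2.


Common zeros: {(3, 4)}; count = 1; Bézout bound = 2.

deg(f) = 2, deg(g) = 1, so Bézout bound = 2.
Scan x ∈ F_7. For each x, list the y ∈ F_7 with f(x, y) ≡ 0 and those with g(x, y) ≡ 0 (mod 7); the common zeros in that column are the intersection.
  x = 0: f ≡ 0 at y ∈ ∅; g ≡ 0 at y ∈ {1}; common: ∅.
  x = 1: f ≡ 0 at y ∈ ∅; g ≡ 0 at y ∈ {2}; common: ∅.
  x = 2: f ≡ 0 at y ∈ {4, 5}; g ≡ 0 at y ∈ {3}; common: ∅.
  x = 3: f ≡ 0 at y ∈ {2, 4}; g ≡ 0 at y ∈ {4}; common: {4}.
  x = 4: f ≡ 0 at y ∈ {1, 2}; g ≡ 0 at y ∈ {5}; common: ∅.
  x = 5: f ≡ 0 at y ∈ ∅; g ≡ 0 at y ∈ {6}; common: ∅.
  x = 6: f ≡ 0 at y ∈ ∅; g ≡ 0 at y ∈ {0}; common: ∅.
Collecting: common zeros = {(3, 4)}, so the count is 1.
Comparison with the Bézout bound: 1 ≤ 2 = deg(f)·deg(g), as expected for curves with no common component (the affine F_7-count falls short of the bound because intersections may lie at infinity, over extension fields, or carry multiplicity).


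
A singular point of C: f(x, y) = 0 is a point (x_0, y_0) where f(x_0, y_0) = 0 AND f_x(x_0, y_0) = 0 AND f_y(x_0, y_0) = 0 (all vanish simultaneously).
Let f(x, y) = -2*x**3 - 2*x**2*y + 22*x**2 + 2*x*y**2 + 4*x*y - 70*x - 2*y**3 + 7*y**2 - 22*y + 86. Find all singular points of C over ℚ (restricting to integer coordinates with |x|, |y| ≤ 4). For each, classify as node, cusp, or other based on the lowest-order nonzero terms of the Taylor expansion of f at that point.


Singular points: {(3, 2)}; classification: cusp.

Compute partial derivatives:
  f_x = -6*x**2 - 4*x*y + 44*x + 2*y**2 + 4*y - 70.
  f_y = -2*x**2 + 4*x*y + 4*x - 6*y**2 + 14*y - 22.
Scan x_0 ∈ {−4, ..., 4}. For each x_0, f_y(x_0, y) is a polynomial in y; find its integer roots y ∈ {−4, ..., 4}, then test f_x and f at those candidates.
  x = -4: f_y(-4, y) = -6*y**2 - 2*y - 70; no integer root y with |y| ≤ 4.
  x = -3: f_y(-3, y) = -6*y**2 + 2*y - 52; no integer root y with |y| ≤ 4.
  x = -2: f_y(-2, y) = -6*y**2 + 6*y - 38; no integer root y with |y| ≤ 4.
  x = -1: f_y(-1, y) = -6*y**2 + 10*y - 28; no integer root y with |y| ≤ 4.
  x = 0: f_y(0, y) = -6*y**2 + 14*y - 22; no integer root y with |y| ≤ 4.
  x = 1: f_y(1, y) = -6*y**2 + 18*y - 20; no integer root y with |y| ≤ 4.
  x = 2: f_y(2, y) = -6*y**2 + 22*y - 22; no integer root y with |y| ≤ 4.
  x = 3: f_y(3, y) = -6*y**2 + 26*y - 28; vanishes at y ∈ {2}. (3, 2): f_x = 0, f = 0 — SINGULAR.
  x = 4: f_y(4, y) = -6*y**2 + 30*y - 38; no integer root y with |y| ≤ 4.
Only singular point on the grid: (3, 2).
Classify: substitute x = 3 + u, y = 2 + v and expand: f = -2*u**3 - 2*u**2*v + 2*u*v**2 - 2*v**3 + v**2.
No constant or linear terms (consistent with a singular point). Quadratic part: v**2. Cubic part: -2*u**3 - 2*u**2*v + 2*u*v**2 - 2*v**3.
The quadratic part v**2 is a perfect square, so there is a single (double) tangent line v = 0, i.e. y = 2. Restricting the cubic part to that line (v = 0) leaves -2*u**3 ≠ 0, so f is not divisible by v and the branch is v² ≈ 2*u**3 to lowest order — this is a cusp.
Classification: cusp.


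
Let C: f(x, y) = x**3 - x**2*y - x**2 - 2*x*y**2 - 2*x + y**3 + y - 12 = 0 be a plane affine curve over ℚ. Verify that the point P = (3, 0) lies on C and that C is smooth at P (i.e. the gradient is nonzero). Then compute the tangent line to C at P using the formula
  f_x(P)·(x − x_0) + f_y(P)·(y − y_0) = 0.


Tangent line at P: 19*x - 8*y - 57 = 0.

Step 1: f(3, 0) = 0, so P lies on C.
Step 2: partial derivatives
  f_x(x, y) = 3*x**2 - 2*x*y - 2*x - 2*y**2 - 2, f_y(x, y) = -x**2 - 4*x*y + 3*y**2 + 1.
  f_x(P) = 19, f_y(P) = -8 (gradient nonzero, so P is smooth).
Step 3: tangent line at P: 19·(x − 3) + -8·(y − 0) = 0.
Expanding: 19*x - 8*y - 57 = 0.


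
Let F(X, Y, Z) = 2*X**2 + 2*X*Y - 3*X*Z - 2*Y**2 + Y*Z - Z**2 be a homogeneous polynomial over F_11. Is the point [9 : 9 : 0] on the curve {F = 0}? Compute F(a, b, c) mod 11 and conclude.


F(9,9,0) ≡ 8 (mod 11); P is NOT on the curve.

Evaluate F(9, 9, 0) term-by-term (mod 11).
  2*X**2 ↦ 2·81·1·1 = 162
  2*X*Y ↦ 2·9·9·1 = 162
  -3*X*Z ↦ -3·9·1·0 = 0
  -2*Y**2 ↦ -2·1·81·1 = -162
  Y*Z ↦ 1·1·9·0 = 0
  -Z**2 ↦ -1·1·1·0 = 0
Sum: F(9, 9, 0) = (162) + (162) + (0) + (-162) + (0) + (0) = 162.
Reducing mod 11: 162 ≡ 8 (mod 11).
Since F(a, b, c) ≡ 8 ≠ 0 (mod 11), P does NOT lie on the curve.


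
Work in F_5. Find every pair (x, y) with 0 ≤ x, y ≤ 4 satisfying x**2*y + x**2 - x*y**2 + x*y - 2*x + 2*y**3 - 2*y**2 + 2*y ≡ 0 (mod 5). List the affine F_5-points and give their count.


Affine F_5-points: {(0, 0), (1, 4), (2, 0)}; count = 3.

For each of the 25 pairs (x, y) ∈ F_5², evaluate f(x, y) mod 5. Record the zeros.
  x = 0: [0↦0, 1↦2, 2↦2, 3↦2, 4↦4]  zeros at y ∈ {0}
  x = 1: [0↦4, 1↦2, 2↦1, 3↦3, 4↦0]  zeros at y ∈ {4}
  x = 2: [0↦0, 1↦1, 2↦1, 3↦2, 4↦1]  zeros at y ∈ {0}
  x = 3: [0↦3, 1↦4, 2↦2, 3↦4, 4↦2]  zeros at y ∈ ∅
  x = 4: [0↦3, 1↦1, 2↦4, 3↦4, 4↦3]  zeros at y ∈ ∅
Collecting zeros: affine points = {(0, 0), (1, 4), (2, 0)}.
Total count |C(F_5)_aff| = 3.


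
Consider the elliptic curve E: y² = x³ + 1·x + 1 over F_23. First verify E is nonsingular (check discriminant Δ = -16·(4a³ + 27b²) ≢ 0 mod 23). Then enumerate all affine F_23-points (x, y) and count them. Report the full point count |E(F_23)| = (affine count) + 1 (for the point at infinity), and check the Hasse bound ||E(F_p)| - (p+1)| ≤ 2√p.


Affine points = {(0, 1), (0, 22), (1, 7), (1, 16), (3, 10), (3, 13), (4, 0), (5, 4), (5, 19), (6, 4), (6, 19), (7, 11), (7, 12), (9, 7), (9, 16), (11, 3), (11, 20), (12, 4), (12, 19), (13, 7), (13, 16), (17, 3), (17, 20), (18, 3), (18, 20), (19, 5), (19, 18)}; affine count = 27; |E(F_23)| = 28.

Discriminant check: Δ ∝ 4a³ + 27b² = 4·1³ + 27·1² = 4·1 + 27·1 ≡ 8 (mod 23). Nonzero ⇒ E is nonsingular.
For each x ∈ F_23, compute rhs = x³ + 1·x + 1 mod 23, then count y ∈ F_23 with y² ≡ rhs.
  x = 0: rhs = 1, matching y values: 1, 22 (2 points).
  x = 1: rhs = 3, matching y values: 7, 16 (2 points).
  x = 2: rhs = 11, matching y values: none (0 points).
  x = 3: rhs = 8, matching y values: 10, 13 (2 points).
  x = 4: rhs = 0, matching y values: 0 (1 points).
  x = 5: rhs = 16, matching y values: 4, 19 (2 points).
  x = 6: rhs = 16, matching y values: 4, 19 (2 points).
  x = 7: rhs = 6, matching y values: 11, 12 (2 points).
  x = 8: rhs = 15, matching y values: none (0 points).
  x = 9: rhs = 3, matching y values: 7, 16 (2 points).
  x = 10: rhs = 22, matching y values: none (0 points).
  x = 11: rhs = 9, matching y values: 3, 20 (2 points).
  x = 12: rhs = 16, matching y values: 4, 19 (2 points).
  x = 13: rhs = 3, matching y values: 7, 16 (2 points).
  x = 14: rhs = 22, matching y values: none (0 points).
  x = 15: rhs = 10, matching y values: none (0 points).
  x = 16: rhs = 19, matching y values: none (0 points).
  x = 17: rhs = 9, matching y values: 3, 20 (2 points).
  x = 18: rhs = 9, matching y values: 3, 20 (2 points).
  x = 19: rhs = 2, matching y values: 5, 18 (2 points).
  x = 20: rhs = 17, matching y values: none (0 points).
  x = 21: rhs = 14, matching y values: none (0 points).
  x = 22: rhs = 22, matching y values: none (0 points).
Total affine count: 27.
Full point count |E(F_23)| = 27 + 1 = 28.
Hasse bound: |28 − (23+1)| = |4| = 4 ≤ 2√23 ≈ 9.5917 ✓.


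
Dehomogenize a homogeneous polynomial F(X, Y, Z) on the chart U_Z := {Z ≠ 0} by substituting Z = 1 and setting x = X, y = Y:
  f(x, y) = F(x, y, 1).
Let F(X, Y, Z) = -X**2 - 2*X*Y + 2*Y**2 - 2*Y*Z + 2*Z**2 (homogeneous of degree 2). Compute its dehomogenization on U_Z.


f(x, y) = -x**2 - 2*x*y + 2*y**2 - 2*y + 2

On U_Z we set Z = 1. Each monomial c·X^i·Y^j·Z^k in F becomes c·x^i·y^j·1^k = c·x^i·y^j.
Substituting Z = 1: F(X, Y, 1) = -x**2 - 2*x*y + 2*y**2 - 2*y + 2.
Note: deg(f) ≤ deg(F) = 2; strict inequality happens when F is divisible by Z (lost terms).


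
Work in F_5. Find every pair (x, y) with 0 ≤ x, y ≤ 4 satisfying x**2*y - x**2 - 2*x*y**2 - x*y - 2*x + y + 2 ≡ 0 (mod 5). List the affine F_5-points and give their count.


Affine F_5-points: {(0, 3), (4, 3)}; count = 2.

For each of the 25 pairs (x, y) ∈ F_5², evaluate f(x, y) mod 5. Record the zeros.
  x = 0: [0↦2, 1↦3, 2↦4, 3↦0, 4↦1]  zeros at y ∈ {3}
  x = 1: [0↦4, 1↦3, 2↦3, 3↦4, 4↦1]  zeros at y ∈ ∅
  x = 2: [0↦4, 1↦3, 2↦4, 3↦2, 4↦2]  zeros at y ∈ ∅
  x = 3: [0↦2, 1↦3, 2↦2, 3↦4, 4↦4]  zeros at y ∈ ∅
  x = 4: [0↦3, 1↦3, 2↦2, 3↦0, 4↦2]  zeros at y ∈ {3}
Collecting zeros: affine points = {(0, 3), (4, 3)}.
Total count |C(F_5)_aff| = 2.


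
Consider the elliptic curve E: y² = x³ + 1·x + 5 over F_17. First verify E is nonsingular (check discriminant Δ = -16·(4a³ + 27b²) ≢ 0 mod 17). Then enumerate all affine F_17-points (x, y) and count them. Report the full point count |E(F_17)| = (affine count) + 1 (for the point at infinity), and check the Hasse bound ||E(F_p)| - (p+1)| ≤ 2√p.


Affine points = {(2, 7), (2, 10), (3, 1), (3, 16), (5, 4), (5, 13), (7, 7), (7, 10), (8, 7), (8, 10), (11, 2), (11, 15), (14, 3), (14, 14)}; affine count = 14; |E(F_17)| = 15.

Discriminant check: Δ ∝ 4a³ + 27b² = 4·1³ + 27·5² = 4·1 + 27·25 ≡ 16 (mod 17). Nonzero ⇒ E is nonsingular.
For each x ∈ F_17, compute rhs = x³ + 1·x + 5 mod 17, then count y ∈ F_17 with y² ≡ rhs.
  x = 0: rhs = 5, matching y values: none (0 points).
  x = 1: rhs = 7, matching y values: none (0 points).
  x = 2: rhs = 15, matching y values: 7, 10 (2 points).
  x = 3: rhs = 1, matching y values: 1, 16 (2 points).
  x = 4: rhs = 5, matching y values: none (0 points).
  x = 5: rhs = 16, matching y values: 4, 13 (2 points).
  x = 6: rhs = 6, matching y values: none (0 points).
  x = 7: rhs = 15, matching y values: 7, 10 (2 points).
  x = 8: rhs = 15, matching y values: 7, 10 (2 points).
  x = 9: rhs = 12, matching y values: none (0 points).
  x = 10: rhs = 12, matching y values: none (0 points).
  x = 11: rhs = 4, matching y values: 2, 15 (2 points).
  x = 12: rhs = 11, matching y values: none (0 points).
  x = 13: rhs = 5, matching y values: none (0 points).
  x = 14: rhs = 9, matching y values: 3, 14 (2 points).
  x = 15: rhs = 12, matching y values: none (0 points).
  x = 16: rhs = 3, matching y values: none (0 points).
Total affine count: 14.
Full point count |E(F_17)| = 14 + 1 = 15.
Hasse bound: |15 − (17+1)| = |-3| = 3 ≤ 2√17 ≈ 8.2462 ✓.


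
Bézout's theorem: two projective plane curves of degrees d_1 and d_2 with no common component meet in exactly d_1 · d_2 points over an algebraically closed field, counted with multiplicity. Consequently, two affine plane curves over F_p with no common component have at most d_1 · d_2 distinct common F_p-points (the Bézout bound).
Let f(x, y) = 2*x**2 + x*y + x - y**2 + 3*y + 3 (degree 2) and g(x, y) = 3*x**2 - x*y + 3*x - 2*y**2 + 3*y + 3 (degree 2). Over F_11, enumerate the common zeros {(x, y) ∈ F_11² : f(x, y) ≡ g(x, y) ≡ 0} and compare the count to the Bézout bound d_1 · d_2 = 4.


Common zeros: {(2, 8)}; count = 1; Bézout bound = 4.

deg(f) = 2, deg(g) = 2, so Bézout bound = 4.
Scan x ∈ F_11. For each x, list the y ∈ F_11 with f(x, y) ≡ 0 and those with g(x, y) ≡ 0 (mod 11); the common zeros in that column are the intersection.
  x = 0: f ≡ 0 at y ∈ ∅; g ≡ 0 at y ∈ {9}; common: ∅.
  x = 1: f ≡ 0 at y ∈ ∅; g ≡ 0 at y ∈ ∅; common: ∅.
  x = 2: f ≡ 0 at y ∈ {8}; g ≡ 0 at y ∈ {8, 9}; common: {8}.
  x = 3: f ≡ 0 at y ∈ {3}; g ≡ 0 at y ∈ {5, 6}; common: ∅.
  x = 4: f ≡ 0 at y ∈ ∅; g ≡ 0 at y ∈ ∅; common: ∅.
  x = 5: f ≡ 0 at y ∈ ∅; g ≡ 0 at y ∈ {5}; common: ∅.
  x = 6: f ≡ 0 at y ∈ {3, 6}; g ≡ 0 at y ∈ ∅; common: ∅.
  x = 7: f ≡ 0 at y ∈ {4, 6}; g ≡ 0 at y ∈ {1, 8}; common: ∅.
  x = 8: f ≡ 0 at y ∈ ∅; g ≡ 0 at y ∈ ∅; common: ∅.
  x = 9: f ≡ 0 at y ∈ {5, 7}; g ≡ 0 at y ∈ {2, 6}; common: ∅.
  x = 10: f ≡ 0 at y ∈ {5, 8}; g ≡ 0 at y ∈ ∅; common: ∅.
Collecting: common zeros = {(2, 8)}, so the count is 1.
Comparison with the Bézout bound: 1 ≤ 4 = deg(f)·deg(g), as expected for curves with no common component (the affine F_11-count falls short of the bound because intersections may lie at infinity, over extension fields, or carry multiplicity).


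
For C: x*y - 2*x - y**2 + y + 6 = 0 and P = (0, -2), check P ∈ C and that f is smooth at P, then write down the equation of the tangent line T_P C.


Tangent line at P: -4*x + 5*y + 10 = 0.

Step 1: f(0, -2) = 0, so P lies on C.
Step 2: partial derivatives
  f_x(x, y) = y - 2, f_y(x, y) = x - 2*y + 1.
  f_x(P) = -4, f_y(P) = 5 (gradient nonzero, so P is smooth).
Step 3: tangent line at P: -4·(x − 0) + 5·(y − -2) = 0.
Expanding: -4*x + 5*y + 10 = 0.


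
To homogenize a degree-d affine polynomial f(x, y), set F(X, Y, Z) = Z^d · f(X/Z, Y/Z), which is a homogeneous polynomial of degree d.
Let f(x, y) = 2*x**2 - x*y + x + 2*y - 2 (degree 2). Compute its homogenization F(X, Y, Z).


F(X, Y, Z) = 2*X**2 - X*Y + X*Z + 2*Y*Z - 2*Z**2

deg(f) = 2.
Substitute x = X/Z, y = Y/Z into f, then multiply by Z^2.
  monomial 2·x^2·y^0 ↦ 2·X^2·Y^0·Z^0.
  monomial -1·x^1·y^1 ↦ -1·X^1·Y^1·Z^0.
  monomial 1·x^1·y^0 ↦ 1·X^1·Y^0·Z^1.
  monomial 2·x^0·y^1 ↦ 2·X^0·Y^1·Z^1.
  monomial -2·x^0·y^0 ↦ -2·X^0·Y^0·Z^2.
Collecting: F(X, Y, Z) = 2*X**2 - X*Y + X*Z + 2*Y*Z - 2*Z**2.


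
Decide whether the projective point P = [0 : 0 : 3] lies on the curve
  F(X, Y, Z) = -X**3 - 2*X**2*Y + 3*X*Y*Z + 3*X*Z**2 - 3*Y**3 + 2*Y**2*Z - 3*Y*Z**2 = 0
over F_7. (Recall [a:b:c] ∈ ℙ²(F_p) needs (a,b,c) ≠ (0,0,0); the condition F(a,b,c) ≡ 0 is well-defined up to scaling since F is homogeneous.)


F(0,0,3) ≡ 0 (mod 7); P is on the curve.

Evaluate F(0, 0, 3) term-by-term (mod 7).
  -X**3 ↦ -1·0·1·1 = 0
  -2*X**2*Y ↦ -2·0·0·1 = 0
  3*X*Y*Z ↦ 3·0·0·3 = 0
  3*X*Z**2 ↦ 3·0·1·9 = 0
  -3*Y**3 ↦ -3·1·0·1 = 0
  2*Y**2*Z ↦ 2·1·0·3 = 0
  -3*Y*Z**2 ↦ -3·1·0·9 = 0
Sum: F(0, 0, 3) = (0) + (0) + (0) + (0) + (0) + (0) + (0) = 0.
Reducing mod 7: 0 ≡ 0 (mod 7).
Since F(a, b, c) ≡ 0 (mod 7), P lies on the curve.


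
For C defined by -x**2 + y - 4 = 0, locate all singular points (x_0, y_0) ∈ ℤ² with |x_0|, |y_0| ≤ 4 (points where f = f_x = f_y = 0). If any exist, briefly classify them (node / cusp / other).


No singular points in the scanned grid; C is smooth there.

Compute partial derivatives:
  f_x = -2*x.
  f_y = 1.
f_y = 1 is a nonzero constant, so f_y never vanishes: no point (x, y) can satisfy f = f_x = f_y = 0. In particular no (x, y) ∈ {−4, ..., 4}² is singular; the curve is smooth.


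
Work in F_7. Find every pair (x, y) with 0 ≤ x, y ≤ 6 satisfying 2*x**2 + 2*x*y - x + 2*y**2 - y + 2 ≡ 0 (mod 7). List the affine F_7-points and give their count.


Affine F_7-points: {(2, 3), (2, 6), (3, 2), (3, 6), (6, 2), (6, 3)}; count = 6.

For each of the 49 pairs (x, y) ∈ F_7², evaluate f(x, y) mod 7. Record the zeros.
  x = 0: [0↦2, 1↦3, 2↦1, 3↦3, 4↦2, 5↦5, 6↦5]  zeros at y ∈ ∅
  x = 1: [0↦3, 1↦6, 2↦6, 3↦3, 4↦4, 5↦2, 6↦4]  zeros at y ∈ ∅
  x = 2: [0↦1, 1↦6, 2↦1, 3↦0, 4↦3, 5↦3, 6↦0]  zeros at y ∈ {3, 6}
  x = 3: [0↦3, 1↦3, 2↦0, 3↦1, 4↦6, 5↦1, 6↦0]  zeros at y ∈ {2, 6}
  x = 4: [0↦2, 1↦4, 2↦3, 3↦6, 4↦6, 5↦3, 6↦4]  zeros at y ∈ ∅
  x = 5: [0↦5, 1↦2, 2↦3, 3↦1, 4↦3, 5↦2, 6↦5]  zeros at y ∈ ∅
  x = 6: [0↦5, 1↦4, 2↦0, 3↦0, 4↦4, 5↦5, 6↦3]  zeros at y ∈ {2, 3}
Collecting zeros: affine points = {(2, 3), (2, 6), (3, 2), (3, 6), (6, 2), (6, 3)}.
Total count |C(F_7)_aff| = 6.


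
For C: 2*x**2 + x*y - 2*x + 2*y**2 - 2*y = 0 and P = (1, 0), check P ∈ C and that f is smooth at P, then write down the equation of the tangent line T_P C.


Tangent line at P: 2*x - y - 2 = 0.

Step 1: f(1, 0) = 0, so P lies on C.
Step 2: partial derivatives
  f_x(x, y) = 4*x + y - 2, f_y(x, y) = x + 4*y - 2.
  f_x(P) = 2, f_y(P) = -1 (gradient nonzero, so P is smooth).
Step 3: tangent line at P: 2·(x − 1) + -1·(y − 0) = 0.
Expanding: 2*x - y - 2 = 0.


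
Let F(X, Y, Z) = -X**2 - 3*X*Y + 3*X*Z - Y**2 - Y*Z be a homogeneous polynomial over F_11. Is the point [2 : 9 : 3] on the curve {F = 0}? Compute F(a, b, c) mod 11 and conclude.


F(2,9,3) ≡ 6 (mod 11); P is NOT on the curve.

Evaluate F(2, 9, 3) term-by-term (mod 11).
  -X**2 ↦ -1·4·1·1 = -4
  -3*X*Y ↦ -3·2·9·1 = -54
  3*X*Z ↦ 3·2·1·3 = 18
  -Y**2 ↦ -1·1·81·1 = -81
  -Y*Z ↦ -1·1·9·3 = -27
Sum: F(2, 9, 3) = (-4) + (-54) + (18) + (-81) + (-27) = -148.
Reducing mod 11: -148 ≡ 6 (mod 11).
Since F(a, b, c) ≡ 6 ≠ 0 (mod 11), P does NOT lie on the curve.


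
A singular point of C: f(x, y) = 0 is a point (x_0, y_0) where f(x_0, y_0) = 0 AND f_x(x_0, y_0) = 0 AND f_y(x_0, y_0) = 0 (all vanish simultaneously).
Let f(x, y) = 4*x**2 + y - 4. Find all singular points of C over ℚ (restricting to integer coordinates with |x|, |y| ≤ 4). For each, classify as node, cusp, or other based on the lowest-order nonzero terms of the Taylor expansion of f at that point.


No singular points in the scanned grid; C is smooth there.

Compute partial derivatives:
  f_x = 8*x.
  f_y = 1.
f_y = 1 is a nonzero constant, so f_y never vanishes: no point (x, y) can satisfy f = f_x = f_y = 0. In particular no (x, y) ∈ {−4, ..., 4}² is singular; the curve is smooth.


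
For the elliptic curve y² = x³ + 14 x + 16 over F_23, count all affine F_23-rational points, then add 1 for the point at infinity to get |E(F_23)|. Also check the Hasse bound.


Affine points = {(0, 4), (0, 19), (1, 10), (1, 13), (2, 11), (2, 12), (3, 4), (3, 19), (5, 2), (5, 21), (10, 11), (10, 12), (11, 11), (11, 12), (12, 7), (12, 16), (13, 7), (13, 16), (14, 9), (14, 14), (15, 6), (15, 17), (16, 9), (16, 14), (20, 4), (20, 19), (21, 7), (21, 16), (22, 1), (22, 22)}; affine count = 30; |E(F_23)| = 31.

Discriminant check: Δ ∝ 4a³ + 27b² = 4·14³ + 27·16² = 4·2744 + 27·256 ≡ 17 (mod 23). Nonzero ⇒ E is nonsingular.
For each x ∈ F_23, compute rhs = x³ + 14·x + 16 mod 23, then count y ∈ F_23 with y² ≡ rhs.
  x = 0: rhs = 16, matching y values: 4, 19 (2 points).
  x = 1: rhs = 8, matching y values: 10, 13 (2 points).
  x = 2: rhs = 6, matching y values: 11, 12 (2 points).
  x = 3: rhs = 16, matching y values: 4, 19 (2 points).
  x = 4: rhs = 21, matching y values: none (0 points).
  x = 5: rhs = 4, matching y values: 2, 21 (2 points).
  x = 6: rhs = 17, matching y values: none (0 points).
  x = 7: rhs = 20, matching y values: none (0 points).
  x = 8: rhs = 19, matching y values: none (0 points).
  x = 9: rhs = 20, matching y values: none (0 points).
  x = 10: rhs = 6, matching y values: 11, 12 (2 points).
  x = 11: rhs = 6, matching y values: 11, 12 (2 points).
  x = 12: rhs = 3, matching y values: 7, 16 (2 points).
  x = 13: rhs = 3, matching y values: 7, 16 (2 points).
  x = 14: rhs = 12, matching y values: 9, 14 (2 points).
  x = 15: rhs = 13, matching y values: 6, 17 (2 points).
  x = 16: rhs = 12, matching y values: 9, 14 (2 points).
  x = 17: rhs = 15, matching y values: none (0 points).
  x = 18: rhs = 5, matching y values: none (0 points).
  x = 19: rhs = 11, matching y values: none (0 points).
  x = 20: rhs = 16, matching y values: 4, 19 (2 points).
  x = 21: rhs = 3, matching y values: 7, 16 (2 points).
  x = 22: rhs = 1, matching y values: 1, 22 (2 points).
Total affine count: 30.
Full point count |E(F_23)| = 30 + 1 = 31.
Hasse bound: |31 − (23+1)| = |7| = 7 ≤ 2√23 ≈ 9.5917 ✓.


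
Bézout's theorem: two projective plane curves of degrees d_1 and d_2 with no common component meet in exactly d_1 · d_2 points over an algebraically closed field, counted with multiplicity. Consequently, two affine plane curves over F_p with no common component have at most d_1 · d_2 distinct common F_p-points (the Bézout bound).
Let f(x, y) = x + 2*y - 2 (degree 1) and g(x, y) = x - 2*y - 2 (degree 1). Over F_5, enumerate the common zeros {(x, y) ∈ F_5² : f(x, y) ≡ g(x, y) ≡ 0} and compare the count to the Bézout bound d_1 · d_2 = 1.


Common zeros: {(2, 0)}; count = 1; Bézout bound = 1.

deg(f) = 1, deg(g) = 1, so Bézout bound = 1.
Scan x ∈ F_5. For each x, list the y ∈ F_5 with f(x, y) ≡ 0 and those with g(x, y) ≡ 0 (mod 5); the common zeros in that column are the intersection.
  x = 0: f ≡ 0 at y ∈ {1}; g ≡ 0 at y ∈ {4}; common: ∅.
  x = 1: f ≡ 0 at y ∈ {3}; g ≡ 0 at y ∈ {2}; common: ∅.
  x = 2: f ≡ 0 at y ∈ {0}; g ≡ 0 at y ∈ {0}; common: {0}.
  x = 3: f ≡ 0 at y ∈ {2}; g ≡ 0 at y ∈ {3}; common: ∅.
  x = 4: f ≡ 0 at y ∈ {4}; g ≡ 0 at y ∈ {1}; common: ∅.
Collecting: common zeros = {(2, 0)}, so the count is 1.
Comparison with the Bézout bound: 1 ≤ 1 = deg(f)·deg(g), as expected for curves with no common component (the bound is attained).


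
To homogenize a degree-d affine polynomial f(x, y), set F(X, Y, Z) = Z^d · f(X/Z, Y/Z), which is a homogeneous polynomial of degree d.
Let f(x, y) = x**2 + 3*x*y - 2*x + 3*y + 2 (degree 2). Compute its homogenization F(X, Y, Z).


F(X, Y, Z) = X**2 + 3*X*Y - 2*X*Z + 3*Y*Z + 2*Z**2

deg(f) = 2.
Substitute x = X/Z, y = Y/Z into f, then multiply by Z^2.
  monomial 1·x^2·y^0 ↦ 1·X^2·Y^0·Z^0.
  monomial 3·x^1·y^1 ↦ 3·X^1·Y^1·Z^0.
  monomial -2·x^1·y^0 ↦ -2·X^1·Y^0·Z^1.
  monomial 3·x^0·y^1 ↦ 3·X^0·Y^1·Z^1.
  monomial 2·x^0·y^0 ↦ 2·X^0·Y^0·Z^2.
Collecting: F(X, Y, Z) = X**2 + 3*X*Y - 2*X*Z + 3*Y*Z + 2*Z**2.


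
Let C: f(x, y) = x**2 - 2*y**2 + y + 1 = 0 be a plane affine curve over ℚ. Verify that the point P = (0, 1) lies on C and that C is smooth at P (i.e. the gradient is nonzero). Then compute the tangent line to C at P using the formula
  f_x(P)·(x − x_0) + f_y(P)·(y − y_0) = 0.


Tangent line at P: 3 - 3*y = 0.

Step 1: f(0, 1) = 0, so P lies on C.
Step 2: partial derivatives
  f_x(x, y) = 2*x, f_y(x, y) = 1 - 4*y.
  f_x(P) = 0, f_y(P) = -3 (gradient nonzero, so P is smooth).
Step 3: tangent line at P: 0·(x − 0) + -3·(y − 1) = 0.
Expanding: 3 - 3*y = 0.


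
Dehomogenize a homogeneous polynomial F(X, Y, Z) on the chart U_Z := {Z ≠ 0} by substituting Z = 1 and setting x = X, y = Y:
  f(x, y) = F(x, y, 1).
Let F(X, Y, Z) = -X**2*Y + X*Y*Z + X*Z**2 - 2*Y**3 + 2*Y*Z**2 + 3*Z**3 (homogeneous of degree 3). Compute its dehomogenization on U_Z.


f(x, y) = -x**2*y + x*y + x - 2*y**3 + 2*y + 3

On U_Z we set Z = 1. Each monomial c·X^i·Y^j·Z^k in F becomes c·x^i·y^j·1^k = c·x^i·y^j.
Substituting Z = 1: F(X, Y, 1) = -x**2*y + x*y + x - 2*y**3 + 2*y + 3.
Note: deg(f) ≤ deg(F) = 3; strict inequality happens when F is divisible by Z (lost terms).


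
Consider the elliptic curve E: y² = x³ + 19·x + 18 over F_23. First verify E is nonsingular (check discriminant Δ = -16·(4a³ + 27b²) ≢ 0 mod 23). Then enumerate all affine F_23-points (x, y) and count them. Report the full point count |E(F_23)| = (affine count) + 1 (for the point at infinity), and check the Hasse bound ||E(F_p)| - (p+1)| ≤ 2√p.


Affine points = {(0, 8), (0, 15), (2, 8), (2, 15), (5, 10), (5, 13), (6, 7), (6, 16), (10, 9), (10, 14), (13, 1), (13, 22), (16, 5), (16, 18), (19, 4), (19, 19), (20, 7), (20, 16), (21, 8), (21, 15)}; affine count = 20; |E(F_23)| = 21.

Discriminant check: Δ ∝ 4a³ + 27b² = 4·19³ + 27·18² = 4·6859 + 27·324 ≡ 5 (mod 23). Nonzero ⇒ E is nonsingular.
For each x ∈ F_23, compute rhs = x³ + 19·x + 18 mod 23, then count y ∈ F_23 with y² ≡ rhs.
  x = 0: rhs = 18, matching y values: 8, 15 (2 points).
  x = 1: rhs = 15, matching y values: none (0 points).
  x = 2: rhs = 18, matching y values: 8, 15 (2 points).
  x = 3: rhs = 10, matching y values: none (0 points).
  x = 4: rhs = 20, matching y values: none (0 points).
  x = 5: rhs = 8, matching y values: 10, 13 (2 points).
  x = 6: rhs = 3, matching y values: 7, 16 (2 points).
  x = 7: rhs = 11, matching y values: none (0 points).
  x = 8: rhs = 15, matching y values: none (0 points).
  x = 9: rhs = 21, matching y values: none (0 points).
  x = 10: rhs = 12, matching y values: 9, 14 (2 points).
  x = 11: rhs = 17, matching y values: none (0 points).
  x = 12: rhs = 19, matching y values: none (0 points).
  x = 13: rhs = 1, matching y values: 1, 22 (2 points).
  x = 14: rhs = 15, matching y values: none (0 points).
  x = 15: rhs = 21, matching y values: none (0 points).
  x = 16: rhs = 2, matching y values: 5, 18 (2 points).
  x = 17: rhs = 10, matching y values: none (0 points).
  x = 18: rhs = 5, matching y values: none (0 points).
  x = 19: rhs = 16, matching y values: 4, 19 (2 points).
  x = 20: rhs = 3, matching y values: 7, 16 (2 points).
  x = 21: rhs = 18, matching y values: 8, 15 (2 points).
  x = 22: rhs = 21, matching y values: none (0 points).
Total affine count: 20.
Full point count |E(F_23)| = 20 + 1 = 21.
Hasse bound: |21 − (23+1)| = |-3| = 3 ≤ 2√23 ≈ 9.5917 ✓.


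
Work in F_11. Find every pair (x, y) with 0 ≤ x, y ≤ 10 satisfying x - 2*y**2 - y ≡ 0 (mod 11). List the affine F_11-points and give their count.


Affine F_11-points: {(0, 0), (0, 5), (1, 6), (1, 10), (3, 1), (3, 4), (4, 8), (6, 7), (6, 9), (10, 2), (10, 3)}; count = 11.

For each of the 121 pairs (x, y) ∈ F_11², evaluate f(x, y) mod 11. Record the zeros.
  x = 0: [0↦0, 1↦8, 2↦1, 3↦1, 4↦8, 5↦0, 6↦10, 7↦5, 8↦7, 9↦5, 10↦10]  zeros at y ∈ {0, 5}
  x = 1: [0↦1, 1↦9, 2↦2, 3↦2, 4↦9, 5↦1, 6↦0, 7↦6, 8↦8, 9↦6, 10↦0]  zeros at y ∈ {6, 10}
  x = 2: [0↦2, 1↦10, 2↦3, 3↦3, 4↦10, 5↦2, 6↦1, 7↦7, 8↦9, 9↦7, 10↦1]  zeros at y ∈ ∅
  x = 3: [0↦3, 1↦0, 2↦4, 3↦4, 4↦0, 5↦3, 6↦2, 7↦8, 8↦10, 9↦8, 10↦2]  zeros at y ∈ {1, 4}
  x = 4: [0↦4, 1↦1, 2↦5, 3↦5, 4↦1, 5↦4, 6↦3, 7↦9, 8↦0, 9↦9, 10↦3]  zeros at y ∈ {8}
  x = 5: [0↦5, 1↦2, 2↦6, 3↦6, 4↦2, 5↦5, 6↦4, 7↦10, 8↦1, 9↦10, 10↦4]  zeros at y ∈ ∅
  x = 6: [0↦6, 1↦3, 2↦7, 3↦7, 4↦3, 5↦6, 6↦5, 7↦0, 8↦2, 9↦0, 10↦5]  zeros at y ∈ {7, 9}
  x = 7: [0↦7, 1↦4, 2↦8, 3↦8, 4↦4, 5↦7, 6↦6, 7↦1, 8↦3, 9↦1, 10↦6]  zeros at y ∈ ∅
  x = 8: [0↦8, 1↦5, 2↦9, 3↦9, 4↦5, 5↦8, 6↦7, 7↦2, 8↦4, 9↦2, 10↦7]  zeros at y ∈ ∅
  x = 9: [0↦9, 1↦6, 2↦10, 3↦10, 4↦6, 5↦9, 6↦8, 7↦3, 8↦5, 9↦3, 10↦8]  zeros at y ∈ ∅
  x = 10: [0↦10, 1↦7, 2↦0, 3↦0, 4↦7, 5↦10, 6↦9, 7↦4, 8↦6, 9↦4, 10↦9]  zeros at y ∈ {2, 3}
Collecting zeros: affine points = {(0, 0), (0, 5), (1, 6), (1, 10), (3, 1), (3, 4), (4, 8), (6, 7), (6, 9), (10, 2), (10, 3)}.
Total count |C(F_11)_aff| = 11.


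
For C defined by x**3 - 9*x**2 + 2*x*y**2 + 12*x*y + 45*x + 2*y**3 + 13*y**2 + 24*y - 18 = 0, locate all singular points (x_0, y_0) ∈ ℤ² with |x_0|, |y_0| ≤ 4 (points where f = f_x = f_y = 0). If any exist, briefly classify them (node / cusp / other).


Singular points: {(3, -3)}; classification: cusp.

Compute partial derivatives:
  f_x = 3*x**2 - 18*x + 2*y**2 + 12*y + 45.
  f_y = 4*x*y + 12*x + 6*y**2 + 26*y + 24.
Scan x_0 ∈ {−4, ..., 4}. For each x_0, f_y(x_0, y) is a polynomial in y; find its integer roots y ∈ {−4, ..., 4}, then test f_x and f at those candidates.
  x = -4: f_y(-4, y) = 6*y**2 + 10*y - 24; vanishes at y ∈ {-3}. (-4, -3): f_x = 147 ≠ 0.
  x = -3: f_y(-3, y) = 6*y**2 + 14*y - 12; vanishes at y ∈ {-3}. (-3, -3): f_x = 108 ≠ 0.
  x = -2: f_y(-2, y) = 6*y**2 + 18*y; vanishes at y ∈ {-3, 0}. (-2, -3): f_x = 75 ≠ 0; (-2, 0): f_x = 93 ≠ 0.
  x = -1: f_y(-1, y) = 6*y**2 + 22*y + 12; vanishes at y ∈ {-3}. (-1, -3): f_x = 48 ≠ 0.
  x = 0: f_y(0, y) = 6*y**2 + 26*y + 24; vanishes at y ∈ {-3}. (0, -3): f_x = 27 ≠ 0.
  x = 1: f_y(1, y) = 6*y**2 + 30*y + 36; vanishes at y ∈ {-3, -2}. (1, -3): f_x = 12 ≠ 0; (1, -2): f_x = 14 ≠ 0.
  x = 2: f_y(2, y) = 6*y**2 + 34*y + 48; vanishes at y ∈ {-3}. (2, -3): f_x = 3 ≠ 0.
  x = 3: f_y(3, y) = 6*y**2 + 38*y + 60; vanishes at y ∈ {-3}. (3, -3): f_x = 0, f = 0 — SINGULAR.
  x = 4: f_y(4, y) = 6*y**2 + 42*y + 72; vanishes at y ∈ {-4, -3}. (4, -4): f_x = 5 ≠ 0; (4, -3): f_x = 3 ≠ 0.
Only singular point on the grid: (3, -3).
Classify: substitute x = 3 + u, y = -3 + v and expand: f = u**3 + 2*u*v**2 + 2*v**3 + v**2.
No constant or linear terms (consistent with a singular point). Quadratic part: v**2. Cubic part: u**3 + 2*u*v**2 + 2*v**3.
The quadratic part v**2 is a perfect square, so there is a single (double) tangent line v = 0, i.e. y = -3. Restricting the cubic part to that line (v = 0) leaves u**3 ≠ 0, so f is not divisible by v and the branch is v² ≈ -u**3 to lowest order — this is a cusp.
Classification: cusp.


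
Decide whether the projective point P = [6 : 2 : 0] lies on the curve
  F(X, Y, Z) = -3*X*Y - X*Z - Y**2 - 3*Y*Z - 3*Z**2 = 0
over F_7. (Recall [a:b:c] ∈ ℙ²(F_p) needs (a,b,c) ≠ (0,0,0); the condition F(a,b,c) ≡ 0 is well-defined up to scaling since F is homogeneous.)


F(6,2,0) ≡ 2 (mod 7); P is NOT on the curve.

Evaluate F(6, 2, 0) term-by-term (mod 7).
  -3*X*Y ↦ -3·6·2·1 = -36
  -X*Z ↦ -1·6·1·0 = 0
  -Y**2 ↦ -1·1·4·1 = -4
  -3*Y*Z ↦ -3·1·2·0 = 0
  -3*Z**2 ↦ -3·1·1·0 = 0
Sum: F(6, 2, 0) = (-36) + (0) + (-4) + (0) + (0) = -40.
Reducing mod 7: -40 ≡ 2 (mod 7).
Since F(a, b, c) ≡ 2 ≠ 0 (mod 7), P does NOT lie on the curve.


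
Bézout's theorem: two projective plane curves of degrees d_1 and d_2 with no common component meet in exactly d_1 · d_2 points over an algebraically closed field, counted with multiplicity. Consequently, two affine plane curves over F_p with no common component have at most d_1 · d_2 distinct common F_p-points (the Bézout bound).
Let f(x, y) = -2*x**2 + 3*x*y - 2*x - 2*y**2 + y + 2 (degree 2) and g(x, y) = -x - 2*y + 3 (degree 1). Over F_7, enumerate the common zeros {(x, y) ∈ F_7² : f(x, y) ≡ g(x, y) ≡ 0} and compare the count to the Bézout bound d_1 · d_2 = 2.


Common zeros: {(1, 1), (2, 4)}; count = 2; Bézout bound = 2.

deg(f) = 2, deg(g) = 1, so Bézout bound = 2.
Scan x ∈ F_7. For each x, list the y ∈ F_7 with f(x, y) ≡ 0 and those with g(x, y) ≡ 0 (mod 7); the common zeros in that column are the intersection.
  x = 0: f ≡ 0 at y ∈ ∅; g ≡ 0 at y ∈ {5}; common: ∅.
  x = 1: f ≡ 0 at y ∈ {1}; g ≡ 0 at y ∈ {1}; common: {1}.
  x = 2: f ≡ 0 at y ∈ {3, 4}; g ≡ 0 at y ∈ {4}; common: {4}.
  x = 3: f ≡ 0 at y ∈ {1, 4}; g ≡ 0 at y ∈ {0}; common: ∅.
  x = 4: f ≡ 0 at y ∈ ∅; g ≡ 0 at y ∈ {3}; common: ∅.
  x = 5: f ≡ 0 at y ∈ {3, 5}; g ≡ 0 at y ∈ {6}; common: ∅.
  x = 6: f ≡ 0 at y ∈ ∅; g ≡ 0 at y ∈ {2}; common: ∅.
Collecting: common zeros = {(1, 1), (2, 4)}, so the count is 2.
Comparison with the Bézout bound: 2 ≤ 2 = deg(f)·deg(g), as expected for curves with no common component (the bound is attained).
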